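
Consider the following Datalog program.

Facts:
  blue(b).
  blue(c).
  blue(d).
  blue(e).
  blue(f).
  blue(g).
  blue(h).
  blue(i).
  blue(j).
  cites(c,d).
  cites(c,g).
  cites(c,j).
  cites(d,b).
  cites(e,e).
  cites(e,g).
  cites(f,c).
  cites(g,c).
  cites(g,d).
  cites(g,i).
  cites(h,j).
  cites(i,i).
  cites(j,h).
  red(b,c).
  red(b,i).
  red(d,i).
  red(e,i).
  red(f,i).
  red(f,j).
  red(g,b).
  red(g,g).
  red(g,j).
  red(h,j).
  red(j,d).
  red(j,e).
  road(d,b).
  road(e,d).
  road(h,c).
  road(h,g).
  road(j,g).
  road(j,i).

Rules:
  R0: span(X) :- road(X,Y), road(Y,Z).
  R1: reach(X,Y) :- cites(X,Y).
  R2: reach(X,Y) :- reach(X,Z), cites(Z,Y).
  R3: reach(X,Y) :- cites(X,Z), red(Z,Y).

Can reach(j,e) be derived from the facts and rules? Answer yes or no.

no

round 1: derive reach(c,d) via R1 from cites(c,d)
round 1: derive reach(c,g) via R1 from cites(c,g)
round 1: derive reach(c,j) via R1 from cites(c,j)
round 1: derive reach(d,b) via R1 from cites(d,b)
round 1: derive reach(e,e) via R1 from cites(e,e)
round 1: derive reach(e,g) via R1 from cites(e,g)
round 1: derive reach(f,c) via R1 from cites(f,c)
round 1: derive reach(g,c) via R1 from cites(g,c)
round 1: derive reach(g,d) via R1 from cites(g,d)
round 1: derive reach(g,i) via R1 from cites(g,i)
round 1: derive reach(h,j) via R1 from cites(h,j)
round 1: derive reach(i,i) via R1 from cites(i,i)
round 1: derive reach(j,h) via R1 from cites(j,h)
round 1: derive reach(c,b) via R3 from cites(c,g), red(g,b)
round 1: derive reach(c,e) via R3 from cites(c,j), red(j,e)
round 1: derive reach(c,i) via R3 from cites(c,d), red(d,i)
round 1: derive reach(d,c) via R3 from cites(d,b), red(b,c)
round 1: derive reach(d,i) via R3 from cites(d,b), red(b,i)
round 1: derive reach(e,b) via R3 from cites(e,g), red(g,b)
round 1: derive reach(e,i) via R3 from cites(e,e), red(e,i)
round 1: derive reach(e,j) via R3 from cites(e,g), red(g,j)
round 1: derive reach(h,d) via R3 from cites(h,j), red(j,d)
round 1: derive reach(h,e) via R3 from cites(h,j), red(j,e)
round 1: derive reach(j,j) via R3 from cites(j,h), red(h,j)
round 2: derive reach(c,c) via R2 from reach(c,g), cites(g,c)
round 2: derive reach(c,h) via R2 from reach(c,j), cites(j,h)
round 2: derive reach(d,d) via R2 from reach(d,c), cites(c,d)
round 2: derive reach(d,g) via R2 from reach(d,c), cites(c,g)
round 2: derive reach(d,j) via R2 from reach(d,c), cites(c,j)
round 2: derive reach(e,c) via R2 from reach(e,g), cites(g,c)
round 2: derive reach(e,d) via R2 from reach(e,g), cites(g,d)
round 2: derive reach(e,h) via R2 from reach(e,j), cites(j,h)
round 2: derive reach(f,d) via R2 from reach(f,c), cites(c,d)
round 2: derive reach(f,g) via R2 from reach(f,c), cites(c,g)
round 2: derive reach(f,j) via R2 from reach(f,c), cites(c,j)
round 2: derive reach(g,b) via R2 from reach(g,d), cites(d,b)
round 2: derive reach(g,g) via R2 from reach(g,c), cites(c,g)
round 2: derive reach(g,j) via R2 from reach(g,c), cites(c,j)
round 2: derive reach(h,b) via R2 from reach(h,d), cites(d,b)
round 2: derive reach(h,g) via R2 from reach(h,e), cites(e,g)
round 2: derive reach(h,h) via R2 from reach(h,j), cites(j,h)
round 3: derive reach(d,h) via R2 from reach(d,j), cites(j,h)
round 3: derive reach(f,b) via R2 from reach(f,d), cites(d,b)
round 3: derive reach(f,h) via R2 from reach(f,j), cites(j,h)
round 3: derive reach(f,i) via R2 from reach(f,g), cites(g,i)
round 3: derive reach(g,h) via R2 from reach(g,j), cites(j,h)
round 3: derive reach(h,c) via R2 from reach(h,g), cites(g,c)
round 3: derive reach(h,i) via R2 from reach(h,g), cites(g,i)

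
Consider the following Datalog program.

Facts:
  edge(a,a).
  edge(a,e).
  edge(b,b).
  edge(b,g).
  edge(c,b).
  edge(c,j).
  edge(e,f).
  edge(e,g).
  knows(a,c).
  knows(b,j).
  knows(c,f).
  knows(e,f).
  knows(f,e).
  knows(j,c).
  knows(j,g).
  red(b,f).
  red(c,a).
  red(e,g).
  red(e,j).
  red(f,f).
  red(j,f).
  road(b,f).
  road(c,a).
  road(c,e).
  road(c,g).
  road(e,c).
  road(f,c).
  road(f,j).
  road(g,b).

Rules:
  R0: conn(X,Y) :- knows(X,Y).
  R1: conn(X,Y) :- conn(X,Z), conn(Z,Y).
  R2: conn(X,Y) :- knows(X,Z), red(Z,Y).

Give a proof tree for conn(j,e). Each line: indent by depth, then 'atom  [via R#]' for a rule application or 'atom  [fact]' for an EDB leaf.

conn(j,e)  [via R1]
  conn(j,c)  [via R0]
    knows(j,c)  [fact]
  conn(c,e)  [via R1]
    conn(c,f)  [via R0]
      knows(c,f)  [fact]
    conn(f,e)  [via R0]
      knows(f,e)  [fact]

round 1: derive conn(a,c) via R0 from knows(a,c)
round 1: derive conn(b,j) via R0 from knows(b,j)
round 1: derive conn(c,f) via R0 from knows(c,f)
round 1: derive conn(e,f) via R0 from knows(e,f)
round 1: derive conn(f,e) via R0 from knows(f,e)
round 1: derive conn(j,c) via R0 from knows(j,c)
round 1: derive conn(j,g) via R0 from knows(j,g)
round 1: derive conn(a,a) via R2 from knows(a,c), red(c,a)
round 1: derive conn(b,f) via R2 from knows(b,j), red(j,f)
round 1: derive conn(f,g) via R2 from knows(f,e), red(e,g)
round 1: derive conn(f,j) via R2 from knows(f,e), red(e,j)
round 1: derive conn(j,a) via R2 from knows(j,c), red(c,a)
round 2: derive conn(a,f) via R1 from conn(a,c), conn(c,f)
round 2: derive conn(b,a) via R1 from conn(b,j), conn(j,a)
round 2: derive conn(b,c) via R1 from conn(b,j), conn(j,c)
round 2: derive conn(b,e) via R1 from conn(b,f), conn(f,e)
round 2: derive conn(b,g) via R1 from conn(b,f), conn(f,g)
round 2: derive conn(c,e) via R1 from conn(c,f), conn(f,e)
round 2: derive conn(c,g) via R1 from conn(c,f), conn(f,g)
round 2: derive conn(c,j) via R1 from conn(c,f), conn(f,j)
round 2: derive conn(e,e) via R1 from conn(e,f), conn(f,e)
round 2: derive conn(e,g) via R1 from conn(e,f), conn(f,g)
round 2: derive conn(e,j) via R1 from conn(e,f), conn(f,j)
round 2: derive conn(f,a) via R1 from conn(f,j), conn(j,a)
round 2: derive conn(f,c) via R1 from conn(f,j), conn(j,c)
round 2: derive conn(f,f) via R1 from conn(f,e), conn(e,f)
round 2: derive conn(j,f) via R1 from conn(j,c), conn(c,f)
round 3: derive conn(a,e) via R1 from conn(a,c), conn(c,e)
round 3: derive conn(a,g) via R1 from conn(a,c), conn(c,g)
round 3: derive conn(a,j) via R1 from conn(a,c), conn(c,j)
round 3: derive conn(c,a) via R1 from conn(c,f), conn(f,a)
round 3: derive conn(c,c) via R1 from conn(c,f), conn(f,c)
round 3: derive conn(e,a) via R1 from conn(e,f), conn(f,a)
round 3: derive conn(e,c) via R1 from conn(e,f), conn(f,c)
round 3: derive conn(j,e) via R1 from conn(j,c), conn(c,e)
round 3: derive conn(j,j) via R1 from conn(j,c), conn(c,j)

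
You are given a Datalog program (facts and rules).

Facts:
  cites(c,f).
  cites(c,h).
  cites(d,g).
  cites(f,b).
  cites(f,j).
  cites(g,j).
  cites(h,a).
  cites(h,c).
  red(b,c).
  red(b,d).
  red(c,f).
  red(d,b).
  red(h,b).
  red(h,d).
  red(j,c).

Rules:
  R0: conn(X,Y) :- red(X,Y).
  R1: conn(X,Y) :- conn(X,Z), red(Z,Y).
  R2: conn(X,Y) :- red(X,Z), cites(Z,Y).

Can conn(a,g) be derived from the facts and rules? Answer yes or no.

round 1: derive conn(b,c) via R0 from red(b,c)
round 1: derive conn(b,d) via R0 from red(b,d)
round 1: derive conn(c,f) via R0 from red(c,f)
round 1: derive conn(d,b) via R0 from red(d,b)
round 1: derive conn(h,b) via R0 from red(h,b)
round 1: derive conn(h,d) via R0 from red(h,d)
round 1: derive conn(j,c) via R0 from red(j,c)
round 1: derive conn(b,f) via R2 from red(b,c), cites(c,f)
round 1: derive conn(b,g) via R2 from red(b,d), cites(d,g)
round 1: derive conn(b,h) via R2 from red(b,c), cites(c,h)
round 1: derive conn(c,b) via R2 from red(c,f), cites(f,b)
round 1: derive conn(c,j) via R2 from red(c,f), cites(f,j)
round 1: derive conn(h,g) via R2 from red(h,d), cites(d,g)
round 1: derive conn(j,f) via R2 from red(j,c), cites(c,f)
round 1: derive conn(j,h) via R2 from red(j,c), cites(c,h)
round 2: derive conn(b,b) via R1 from conn(b,d), red(d,b)
round 2: derive conn(c,c) via R1 from conn(c,b), red(b,c)
round 2: derive conn(c,d) via R1 from conn(c,b), red(b,d)
round 2: derive conn(d,c) via R1 from conn(d,b), red(b,c)
round 2: derive conn(d,d) via R1 from conn(d,b), red(b,d)
round 2: derive conn(h,c) via R1 from conn(h,b), red(b,c)
round 2: derive conn(j,b) via R1 from conn(j,h), red(h,b)
round 2: derive conn(j,d) via R1 from conn(j,h), red(h,d)
round 3: derive conn(d,f) via R1 from conn(d,c), red(c,f)
round 3: derive conn(h,f) via R1 from conn(h,c), red(c,f)

no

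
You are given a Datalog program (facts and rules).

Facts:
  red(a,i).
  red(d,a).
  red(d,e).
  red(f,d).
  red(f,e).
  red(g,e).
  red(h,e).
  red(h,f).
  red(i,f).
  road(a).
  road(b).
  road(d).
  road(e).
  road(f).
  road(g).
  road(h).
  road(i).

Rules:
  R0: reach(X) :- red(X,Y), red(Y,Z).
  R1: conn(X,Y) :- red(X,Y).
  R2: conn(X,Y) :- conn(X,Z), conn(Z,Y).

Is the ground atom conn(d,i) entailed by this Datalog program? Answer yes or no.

round 1: derive conn(a,i) via R1 from red(a,i)
round 1: derive conn(d,a) via R1 from red(d,a)
round 1: derive conn(d,e) via R1 from red(d,e)
round 1: derive conn(f,d) via R1 from red(f,d)
round 1: derive conn(f,e) via R1 from red(f,e)
round 1: derive conn(g,e) via R1 from red(g,e)
round 1: derive conn(h,e) via R1 from red(h,e)
round 1: derive conn(h,f) via R1 from red(h,f)
round 1: derive conn(i,f) via R1 from red(i,f)
round 2: derive conn(a,f) via R2 from conn(a,i), conn(i,f)
round 2: derive conn(d,i) via R2 from conn(d,a), conn(a,i)
round 2: derive conn(f,a) via R2 from conn(f,d), conn(d,a)
round 2: derive conn(h,d) via R2 from conn(h,f), conn(f,d)
round 2: derive conn(i,d) via R2 from conn(i,f), conn(f,d)
round 2: derive conn(i,e) via R2 from conn(i,f), conn(f,e)
round 3: derive conn(a,a) via R2 from conn(a,f), conn(f,a)
round 3: derive conn(a,d) via R2 from conn(a,f), conn(f,d)
round 3: derive conn(a,e) via R2 from conn(a,f), conn(f,e)
round 3: derive conn(d,d) via R2 from conn(d,i), conn(i,d)
round 3: derive conn(d,f) via R2 from conn(d,a), conn(a,f)
round 3: derive conn(f,f) via R2 from conn(f,a), conn(a,f)
round 3: derive conn(f,i) via R2 from conn(f,a), conn(a,i)
round 3: derive conn(h,a) via R2 from conn(h,d), conn(d,a)
round 3: derive conn(h,i) via R2 from conn(h,d), conn(d,i)
round 3: derive conn(i,a) via R2 from conn(i,d), conn(d,a)
round 3: derive conn(i,i) via R2 from conn(i,d), conn(d,i)

yes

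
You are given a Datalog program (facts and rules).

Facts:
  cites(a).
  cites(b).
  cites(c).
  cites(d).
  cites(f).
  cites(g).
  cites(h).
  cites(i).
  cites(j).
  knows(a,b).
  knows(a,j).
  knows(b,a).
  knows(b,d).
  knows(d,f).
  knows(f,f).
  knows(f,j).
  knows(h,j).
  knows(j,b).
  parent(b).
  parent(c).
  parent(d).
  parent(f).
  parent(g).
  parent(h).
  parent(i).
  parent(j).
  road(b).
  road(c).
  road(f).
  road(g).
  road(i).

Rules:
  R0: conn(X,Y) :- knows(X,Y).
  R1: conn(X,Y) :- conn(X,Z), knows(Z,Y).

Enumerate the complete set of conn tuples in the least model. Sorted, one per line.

round 1: derive conn(a,b) via R0 from knows(a,b)
round 1: derive conn(a,j) via R0 from knows(a,j)
round 1: derive conn(b,a) via R0 from knows(b,a)
round 1: derive conn(b,d) via R0 from knows(b,d)
round 1: derive conn(d,f) via R0 from knows(d,f)
round 1: derive conn(f,f) via R0 from knows(f,f)
round 1: derive conn(f,j) via R0 from knows(f,j)
round 1: derive conn(h,j) via R0 from knows(h,j)
round 1: derive conn(j,b) via R0 from knows(j,b)
round 2: derive conn(a,a) via R1 from conn(a,b), knows(b,a)
round 2: derive conn(a,d) via R1 from conn(a,b), knows(b,d)
round 2: derive conn(b,b) via R1 from conn(b,a), knows(a,b)
round 2: derive conn(b,f) via R1 from conn(b,d), knows(d,f)
round 2: derive conn(b,j) via R1 from conn(b,a), knows(a,j)
round 2: derive conn(d,j) via R1 from conn(d,f), knows(f,j)
round 2: derive conn(f,b) via R1 from conn(f,j), knows(j,b)
round 2: derive conn(h,b) via R1 from conn(h,j), knows(j,b)
round 2: derive conn(j,a) via R1 from conn(j,b), knows(b,a)
round 2: derive conn(j,d) via R1 from conn(j,b), knows(b,d)
round 3: derive conn(a,f) via R1 from conn(a,d), knows(d,f)
round 3: derive conn(d,b) via R1 from conn(d,j), knows(j,b)
round 3: derive conn(f,a) via R1 from conn(f,b), knows(b,a)
round 3: derive conn(f,d) via R1 from conn(f,b), knows(b,d)
round 3: derive conn(h,a) via R1 from conn(h,b), knows(b,a)
round 3: derive conn(h,d) via R1 from conn(h,b), knows(b,d)
round 3: derive conn(j,f) via R1 from conn(j,d), knows(d,f)
round 3: derive conn(j,j) via R1 from conn(j,a), knows(a,j)
round 4: derive conn(d,a) via R1 from conn(d,b), knows(b,a)
round 4: derive conn(d,d) via R1 from conn(d,b), knows(b,d)
round 4: derive conn(h,f) via R1 from conn(h,d), knows(d,f)

conn(a,a)
conn(a,b)
conn(a,d)
conn(a,f)
conn(a,j)
conn(b,a)
conn(b,b)
conn(b,d)
conn(b,f)
conn(b,j)
conn(d,a)
conn(d,b)
conn(d,d)
conn(d,f)
conn(d,j)
conn(f,a)
conn(f,b)
conn(f,d)
conn(f,f)
conn(f,j)
conn(h,a)
conn(h,b)
conn(h,d)
conn(h,f)
conn(h,j)
conn(j,a)
conn(j,b)
conn(j,d)
conn(j,f)
conn(j,j)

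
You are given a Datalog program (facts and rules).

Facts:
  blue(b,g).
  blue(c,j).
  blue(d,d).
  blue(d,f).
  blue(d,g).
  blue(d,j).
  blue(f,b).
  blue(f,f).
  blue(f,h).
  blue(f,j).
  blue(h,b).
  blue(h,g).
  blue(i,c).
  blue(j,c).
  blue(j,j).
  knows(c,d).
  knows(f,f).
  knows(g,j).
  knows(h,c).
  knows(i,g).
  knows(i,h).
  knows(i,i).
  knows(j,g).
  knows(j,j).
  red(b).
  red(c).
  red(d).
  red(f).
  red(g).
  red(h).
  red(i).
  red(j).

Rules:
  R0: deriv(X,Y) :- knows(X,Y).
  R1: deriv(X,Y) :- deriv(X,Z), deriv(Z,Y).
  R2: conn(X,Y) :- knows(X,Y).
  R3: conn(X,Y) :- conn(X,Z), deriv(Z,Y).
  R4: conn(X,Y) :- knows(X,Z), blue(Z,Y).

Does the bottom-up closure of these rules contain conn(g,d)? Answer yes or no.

round 1: derive deriv(c,d) via R0 from knows(c,d)
round 1: derive deriv(f,f) via R0 from knows(f,f)
round 1: derive deriv(g,j) via R0 from knows(g,j)
round 1: derive deriv(h,c) via R0 from knows(h,c)
round 1: derive deriv(i,g) via R0 from knows(i,g)
round 1: derive deriv(i,h) via R0 from knows(i,h)
round 1: derive deriv(i,i) via R0 from knows(i,i)
round 1: derive deriv(j,g) via R0 from knows(j,g)
round 1: derive deriv(j,j) via R0 from knows(j,j)
round 1: derive conn(c,d) via R2 from knows(c,d)
round 1: derive conn(f,f) via R2 from knows(f,f)
round 1: derive conn(g,j) via R2 from knows(g,j)
round 1: derive conn(h,c) via R2 from knows(h,c)
round 1: derive conn(i,g) via R2 from knows(i,g)
round 1: derive conn(i,h) via R2 from knows(i,h)
round 1: derive conn(i,i) via R2 from knows(i,i)
round 1: derive conn(j,g) via R2 from knows(j,g)
round 1: derive conn(j,j) via R2 from knows(j,j)
round 1: derive conn(c,f) via R4 from knows(c,d), blue(d,f)
round 1: derive conn(c,g) via R4 from knows(c,d), blue(d,g)
round 1: derive conn(c,j) via R4 from knows(c,d), blue(d,j)
round 1: derive conn(f,b) via R4 from knows(f,f), blue(f,b)
round 1: derive conn(f,h) via R4 from knows(f,f), blue(f,h)
round 1: derive conn(f,j) via R4 from knows(f,f), blue(f,j)
round 1: derive conn(g,c) via R4 from knows(g,j), blue(j,c)
round 1: derive conn(h,j) via R4 from knows(h,c), blue(c,j)
round 1: derive conn(i,b) via R4 from knows(i,h), blue(h,b)
round 1: derive conn(i,c) via R4 from knows(i,i), blue(i,c)
round 1: derive conn(j,c) via R4 from knows(j,j), blue(j,c)
round 2: derive deriv(g,g) via R1 from deriv(g,j), deriv(j,g)
round 2: derive deriv(h,d) via R1 from deriv(h,c), deriv(c,d)
round 2: derive deriv(i,c) via R1 from deriv(i,h), deriv(h,c)
round 2: derive deriv(i,j) via R1 from deriv(i,g), deriv(g,j)
round 2: derive conn(f,c) via R3 from conn(f,h), deriv(h,c)
round 2: derive conn(f,g) via R3 from conn(f,j), deriv(j,g)
round 2: derive conn(g,d) via R3 from conn(g,c), deriv(c,d)
round 2: derive conn(g,g) via R3 from conn(g,j), deriv(j,g)
round 2: derive conn(h,d) via R3 from conn(h,c), deriv(c,d)
round 2: derive conn(h,g) via R3 from conn(h,j), deriv(j,g)
round 2: derive conn(i,d) via R3 from conn(i,c), deriv(c,d)
round 2: derive conn(i,j) via R3 from conn(i,g), deriv(g,j)
round 2: derive conn(j,d) via R3 from conn(j,c), deriv(c,d)
round 3: derive deriv(i,d) via R1 from deriv(i,c), deriv(c,d)
round 3: derive conn(f,d) via R3 from conn(f,c), deriv(c,d)

yes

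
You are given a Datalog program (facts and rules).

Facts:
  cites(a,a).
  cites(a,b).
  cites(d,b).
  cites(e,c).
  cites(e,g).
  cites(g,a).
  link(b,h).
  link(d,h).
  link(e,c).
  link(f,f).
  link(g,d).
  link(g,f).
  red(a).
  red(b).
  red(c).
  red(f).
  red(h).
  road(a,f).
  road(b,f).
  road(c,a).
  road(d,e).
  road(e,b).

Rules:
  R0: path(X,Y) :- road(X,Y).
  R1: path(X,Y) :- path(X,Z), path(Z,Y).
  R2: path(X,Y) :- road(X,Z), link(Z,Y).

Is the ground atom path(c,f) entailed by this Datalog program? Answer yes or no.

round 1: derive path(a,f) via R0 from road(a,f)
round 1: derive path(b,f) via R0 from road(b,f)
round 1: derive path(c,a) via R0 from road(c,a)
round 1: derive path(d,e) via R0 from road(d,e)
round 1: derive path(e,b) via R0 from road(e,b)
round 1: derive path(d,c) via R2 from road(d,e), link(e,c)
round 1: derive path(e,h) via R2 from road(e,b), link(b,h)
round 2: derive path(c,f) via R1 from path(c,a), path(a,f)
round 2: derive path(d,a) via R1 from path(d,c), path(c,a)
round 2: derive path(d,b) via R1 from path(d,e), path(e,b)
round 2: derive path(d,h) via R1 from path(d,e), path(e,h)
round 2: derive path(e,f) via R1 from path(e,b), path(b,f)
round 3: derive path(d,f) via R1 from path(d,a), path(a,f)

yes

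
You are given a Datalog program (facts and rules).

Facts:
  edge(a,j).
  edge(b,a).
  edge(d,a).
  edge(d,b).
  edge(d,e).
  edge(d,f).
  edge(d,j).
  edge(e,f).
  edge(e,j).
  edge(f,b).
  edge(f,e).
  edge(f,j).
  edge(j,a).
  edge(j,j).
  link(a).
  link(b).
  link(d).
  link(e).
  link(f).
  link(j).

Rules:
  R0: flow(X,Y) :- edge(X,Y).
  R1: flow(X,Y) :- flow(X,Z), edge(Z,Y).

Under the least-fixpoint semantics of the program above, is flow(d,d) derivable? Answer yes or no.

round 1: derive flow(a,j) via R0 from edge(a,j)
round 1: derive flow(b,a) via R0 from edge(b,a)
round 1: derive flow(d,a) via R0 from edge(d,a)
round 1: derive flow(d,b) via R0 from edge(d,b)
round 1: derive flow(d,e) via R0 from edge(d,e)
round 1: derive flow(d,f) via R0 from edge(d,f)
round 1: derive flow(d,j) via R0 from edge(d,j)
round 1: derive flow(e,f) via R0 from edge(e,f)
round 1: derive flow(e,j) via R0 from edge(e,j)
round 1: derive flow(f,b) via R0 from edge(f,b)
round 1: derive flow(f,e) via R0 from edge(f,e)
round 1: derive flow(f,j) via R0 from edge(f,j)
round 1: derive flow(j,a) via R0 from edge(j,a)
round 1: derive flow(j,j) via R0 from edge(j,j)
round 2: derive flow(a,a) via R1 from flow(a,j), edge(j,a)
round 2: derive flow(b,j) via R1 from flow(b,a), edge(a,j)
round 2: derive flow(e,a) via R1 from flow(e,j), edge(j,a)
round 2: derive flow(e,b) via R1 from flow(e,f), edge(f,b)
round 2: derive flow(e,e) via R1 from flow(e,f), edge(f,e)
round 2: derive flow(f,a) via R1 from flow(f,b), edge(b,a)
round 2: derive flow(f,f) via R1 from flow(f,e), edge(e,f)

no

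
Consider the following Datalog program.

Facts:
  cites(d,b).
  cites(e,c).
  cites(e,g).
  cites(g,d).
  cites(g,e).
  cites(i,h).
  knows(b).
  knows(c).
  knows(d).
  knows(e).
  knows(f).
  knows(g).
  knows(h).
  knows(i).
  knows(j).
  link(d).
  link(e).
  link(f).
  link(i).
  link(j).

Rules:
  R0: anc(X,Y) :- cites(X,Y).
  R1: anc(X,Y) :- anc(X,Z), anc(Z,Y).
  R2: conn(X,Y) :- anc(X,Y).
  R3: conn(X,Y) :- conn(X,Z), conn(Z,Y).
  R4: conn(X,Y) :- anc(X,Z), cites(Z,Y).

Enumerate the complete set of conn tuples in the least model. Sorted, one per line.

round 1: derive anc(d,b) via R0 from cites(d,b)
round 1: derive anc(e,c) via R0 from cites(e,c)
round 1: derive anc(e,g) via R0 from cites(e,g)
round 1: derive anc(g,d) via R0 from cites(g,d)
round 1: derive anc(g,e) via R0 from cites(g,e)
round 1: derive anc(i,h) via R0 from cites(i,h)
round 2: derive anc(e,d) via R1 from anc(e,g), anc(g,d)
round 2: derive anc(e,e) via R1 from anc(e,g), anc(g,e)
round 2: derive anc(g,b) via R1 from anc(g,d), anc(d,b)
round 2: derive anc(g,c) via R1 from anc(g,e), anc(e,c)
round 2: derive anc(g,g) via R1 from anc(g,e), anc(e,g)
round 2: derive conn(d,b) via R2 from anc(d,b)
round 2: derive conn(e,c) via R2 from anc(e,c)
round 2: derive conn(e,g) via R2 from anc(e,g)
round 2: derive conn(g,d) via R2 from anc(g,d)
round 2: derive conn(g,e) via R2 from anc(g,e)
round 2: derive conn(i,h) via R2 from anc(i,h)
round 2: derive conn(e,d) via R4 from anc(e,g), cites(g,d)
round 2: derive conn(e,e) via R4 from anc(e,g), cites(g,e)
round 2: derive conn(g,b) via R4 from anc(g,d), cites(d,b)
round 2: derive conn(g,c) via R4 from anc(g,e), cites(e,c)
round 2: derive conn(g,g) via R4 from anc(g,e), cites(e,g)
round 3: derive anc(e,b) via R1 from anc(e,d), anc(d,b)
round 3: derive conn(e,b) via R3 from conn(e,d), conn(d,b)

conn(d,b)
conn(e,b)
conn(e,c)
conn(e,d)
conn(e,e)
conn(e,g)
conn(g,b)
conn(g,c)
conn(g,d)
conn(g,e)
conn(g,g)
conn(i,h)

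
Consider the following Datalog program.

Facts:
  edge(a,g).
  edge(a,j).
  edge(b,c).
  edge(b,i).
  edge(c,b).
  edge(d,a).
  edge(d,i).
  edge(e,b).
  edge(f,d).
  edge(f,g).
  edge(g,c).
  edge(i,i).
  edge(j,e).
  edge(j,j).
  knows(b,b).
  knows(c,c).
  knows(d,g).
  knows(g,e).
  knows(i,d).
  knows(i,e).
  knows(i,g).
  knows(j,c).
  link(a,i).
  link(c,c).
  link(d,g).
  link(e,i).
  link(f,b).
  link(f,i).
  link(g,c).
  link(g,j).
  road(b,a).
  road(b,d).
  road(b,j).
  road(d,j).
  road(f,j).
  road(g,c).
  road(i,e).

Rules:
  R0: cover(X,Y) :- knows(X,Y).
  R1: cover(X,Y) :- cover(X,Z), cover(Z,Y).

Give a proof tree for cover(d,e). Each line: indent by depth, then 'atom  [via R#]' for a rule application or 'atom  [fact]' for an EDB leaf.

round 1: derive cover(b,b) via R0 from knows(b,b)
round 1: derive cover(c,c) via R0 from knows(c,c)
round 1: derive cover(d,g) via R0 from knows(d,g)
round 1: derive cover(g,e) via R0 from knows(g,e)
round 1: derive cover(i,d) via R0 from knows(i,d)
round 1: derive cover(i,e) via R0 from knows(i,e)
round 1: derive cover(i,g) via R0 from knows(i,g)
round 1: derive cover(j,c) via R0 from knows(j,c)
round 2: derive cover(d,e) via R1 from cover(d,g), cover(g,e)

cover(d,e)  [via R1]
  cover(d,g)  [via R0]
    knows(d,g)  [fact]
  cover(g,e)  [via R0]
    knows(g,e)  [fact]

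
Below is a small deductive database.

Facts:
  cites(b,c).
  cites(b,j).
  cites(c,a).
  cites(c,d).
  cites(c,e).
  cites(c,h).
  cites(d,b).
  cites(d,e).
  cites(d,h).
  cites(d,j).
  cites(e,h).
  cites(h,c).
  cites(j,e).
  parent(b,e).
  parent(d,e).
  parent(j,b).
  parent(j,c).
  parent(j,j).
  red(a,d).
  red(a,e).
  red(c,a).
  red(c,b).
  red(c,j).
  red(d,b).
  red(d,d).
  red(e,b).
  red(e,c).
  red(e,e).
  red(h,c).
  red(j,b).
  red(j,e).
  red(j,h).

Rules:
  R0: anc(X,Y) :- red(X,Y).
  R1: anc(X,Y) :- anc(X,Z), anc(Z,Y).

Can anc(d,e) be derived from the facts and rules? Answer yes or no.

round 1: derive anc(a,d) via R0 from red(a,d)
round 1: derive anc(a,e) via R0 from red(a,e)
round 1: derive anc(c,a) via R0 from red(c,a)
round 1: derive anc(c,b) via R0 from red(c,b)
round 1: derive anc(c,j) via R0 from red(c,j)
round 1: derive anc(d,b) via R0 from red(d,b)
round 1: derive anc(d,d) via R0 from red(d,d)
round 1: derive anc(e,b) via R0 from red(e,b)
round 1: derive anc(e,c) via R0 from red(e,c)
round 1: derive anc(e,e) via R0 from red(e,e)
round 1: derive anc(h,c) via R0 from red(h,c)
round 1: derive anc(j,b) via R0 from red(j,b)
round 1: derive anc(j,e) via R0 from red(j,e)
round 1: derive anc(j,h) via R0 from red(j,h)
round 2: derive anc(a,b) via R1 from anc(a,d), anc(d,b)
round 2: derive anc(a,c) via R1 from anc(a,e), anc(e,c)
round 2: derive anc(c,d) via R1 from anc(c,a), anc(a,d)
round 2: derive anc(c,e) via R1 from anc(c,a), anc(a,e)
round 2: derive anc(c,h) via R1 from anc(c,j), anc(j,h)
round 2: derive anc(e,a) via R1 from anc(e,c), anc(c,a)
round 2: derive anc(e,j) via R1 from anc(e,c), anc(c,j)
round 2: derive anc(h,a) via R1 from anc(h,c), anc(c,a)
round 2: derive anc(h,b) via R1 from anc(h,c), anc(c,b)
round 2: derive anc(h,j) via R1 from anc(h,c), anc(c,j)
round 2: derive anc(j,c) via R1 from anc(j,e), anc(e,c)
round 3: derive anc(a,a) via R1 from anc(a,c), anc(c,a)
round 3: derive anc(a,h) via R1 from anc(a,c), anc(c,h)
round 3: derive anc(a,j) via R1 from anc(a,c), anc(c,j)
round 3: derive anc(c,c) via R1 from anc(c,a), anc(a,c)
round 3: derive anc(e,d) via R1 from anc(e,a), anc(a,d)
round 3: derive anc(e,h) via R1 from anc(e,c), anc(c,h)
round 3: derive anc(h,d) via R1 from anc(h,a), anc(a,d)
round 3: derive anc(h,e) via R1 from anc(h,a), anc(a,e)
round 3: derive anc(h,h) via R1 from anc(h,c), anc(c,h)
round 3: derive anc(j,a) via R1 from anc(j,c), anc(c,a)
round 3: derive anc(j,d) via R1 from anc(j,c), anc(c,d)
round 3: derive anc(j,j) via R1 from anc(j,c), anc(c,j)

no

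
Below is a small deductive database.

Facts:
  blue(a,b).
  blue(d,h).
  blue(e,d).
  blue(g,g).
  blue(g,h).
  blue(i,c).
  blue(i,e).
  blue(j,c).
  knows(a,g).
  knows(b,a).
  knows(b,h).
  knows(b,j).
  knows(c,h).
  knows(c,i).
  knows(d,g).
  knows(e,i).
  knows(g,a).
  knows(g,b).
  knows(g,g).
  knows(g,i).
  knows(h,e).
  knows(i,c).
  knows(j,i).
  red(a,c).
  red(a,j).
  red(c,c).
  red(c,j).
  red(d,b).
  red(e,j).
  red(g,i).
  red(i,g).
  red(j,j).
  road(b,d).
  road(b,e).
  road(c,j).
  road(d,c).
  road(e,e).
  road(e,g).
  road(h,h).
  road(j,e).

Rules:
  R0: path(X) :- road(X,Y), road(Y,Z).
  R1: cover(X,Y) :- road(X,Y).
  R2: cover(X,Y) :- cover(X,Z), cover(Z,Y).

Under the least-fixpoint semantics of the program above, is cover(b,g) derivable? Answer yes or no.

yes

round 1: derive cover(b,d) via R1 from road(b,d)
round 1: derive cover(b,e) via R1 from road(b,e)
round 1: derive cover(c,j) via R1 from road(c,j)
round 1: derive cover(d,c) via R1 from road(d,c)
round 1: derive cover(e,e) via R1 from road(e,e)
round 1: derive cover(e,g) via R1 from road(e,g)
round 1: derive cover(h,h) via R1 from road(h,h)
round 1: derive cover(j,e) via R1 from road(j,e)
round 2: derive cover(b,c) via R2 from cover(b,d), cover(d,c)
round 2: derive cover(b,g) via R2 from cover(b,e), cover(e,g)
round 2: derive cover(c,e) via R2 from cover(c,j), cover(j,e)
round 2: derive cover(d,j) via R2 from cover(d,c), cover(c,j)
round 2: derive cover(j,g) via R2 from cover(j,e), cover(e,g)
round 3: derive cover(b,j) via R2 from cover(b,c), cover(c,j)
round 3: derive cover(c,g) via R2 from cover(c,e), cover(e,g)
round 3: derive cover(d,e) via R2 from cover(d,c), cover(c,e)
round 3: derive cover(d,g) via R2 from cover(d,j), cover(j,g)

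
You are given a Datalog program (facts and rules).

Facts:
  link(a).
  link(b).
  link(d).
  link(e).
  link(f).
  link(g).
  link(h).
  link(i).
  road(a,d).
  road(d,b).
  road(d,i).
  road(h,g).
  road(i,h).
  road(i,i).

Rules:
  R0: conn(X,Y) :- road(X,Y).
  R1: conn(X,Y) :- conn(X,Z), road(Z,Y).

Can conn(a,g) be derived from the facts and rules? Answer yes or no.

round 1: derive conn(a,d) via R0 from road(a,d)
round 1: derive conn(d,b) via R0 from road(d,b)
round 1: derive conn(d,i) via R0 from road(d,i)
round 1: derive conn(h,g) via R0 from road(h,g)
round 1: derive conn(i,h) via R0 from road(i,h)
round 1: derive conn(i,i) via R0 from road(i,i)
round 2: derive conn(a,b) via R1 from conn(a,d), road(d,b)
round 2: derive conn(a,i) via R1 from conn(a,d), road(d,i)
round 2: derive conn(d,h) via R1 from conn(d,i), road(i,h)
round 2: derive conn(i,g) via R1 from conn(i,h), road(h,g)
round 3: derive conn(a,h) via R1 from conn(a,i), road(i,h)
round 3: derive conn(d,g) via R1 from conn(d,h), road(h,g)
round 4: derive conn(a,g) via R1 from conn(a,h), road(h,g)

yes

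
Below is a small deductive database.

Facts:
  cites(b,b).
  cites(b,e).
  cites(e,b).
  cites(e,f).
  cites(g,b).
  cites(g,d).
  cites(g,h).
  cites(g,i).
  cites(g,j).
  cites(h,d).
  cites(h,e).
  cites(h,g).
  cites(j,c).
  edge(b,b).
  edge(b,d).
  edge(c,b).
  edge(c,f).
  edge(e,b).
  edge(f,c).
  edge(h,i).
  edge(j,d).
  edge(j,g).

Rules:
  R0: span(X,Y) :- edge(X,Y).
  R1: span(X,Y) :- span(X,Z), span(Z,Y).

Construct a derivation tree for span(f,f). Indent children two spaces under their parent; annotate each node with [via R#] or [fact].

round 1: derive span(b,b) via R0 from edge(b,b)
round 1: derive span(b,d) via R0 from edge(b,d)
round 1: derive span(c,b) via R0 from edge(c,b)
round 1: derive span(c,f) via R0 from edge(c,f)
round 1: derive span(e,b) via R0 from edge(e,b)
round 1: derive span(f,c) via R0 from edge(f,c)
round 1: derive span(h,i) via R0 from edge(h,i)
round 1: derive span(j,d) via R0 from edge(j,d)
round 1: derive span(j,g) via R0 from edge(j,g)
round 2: derive span(c,c) via R1 from span(c,f), span(f,c)
round 2: derive span(c,d) via R1 from span(c,b), span(b,d)
round 2: derive span(e,d) via R1 from span(e,b), span(b,d)
round 2: derive span(f,b) via R1 from span(f,c), span(c,b)
round 2: derive span(f,f) via R1 from span(f,c), span(c,f)
round 3: derive span(f,d) via R1 from span(f,b), span(b,d)

span(f,f)  [via R1]
  span(f,c)  [via R0]
    edge(f,c)  [fact]
  span(c,f)  [via R0]
    edge(c,f)  [fact]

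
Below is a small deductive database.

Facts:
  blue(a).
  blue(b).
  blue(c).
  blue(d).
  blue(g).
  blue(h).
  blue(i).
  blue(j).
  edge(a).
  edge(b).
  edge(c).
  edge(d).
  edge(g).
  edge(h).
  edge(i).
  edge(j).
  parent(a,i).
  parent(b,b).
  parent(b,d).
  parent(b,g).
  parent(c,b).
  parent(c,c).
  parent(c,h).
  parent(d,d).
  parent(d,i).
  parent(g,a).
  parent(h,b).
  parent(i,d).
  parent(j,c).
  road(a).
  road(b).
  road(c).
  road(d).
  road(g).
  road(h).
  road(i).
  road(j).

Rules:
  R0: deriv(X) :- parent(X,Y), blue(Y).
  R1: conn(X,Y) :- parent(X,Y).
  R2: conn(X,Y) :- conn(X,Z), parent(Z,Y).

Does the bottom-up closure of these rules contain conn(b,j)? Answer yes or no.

no

round 1: derive conn(a,i) via R1 from parent(a,i)
round 1: derive conn(b,b) via R1 from parent(b,b)
round 1: derive conn(b,d) via R1 from parent(b,d)
round 1: derive conn(b,g) via R1 from parent(b,g)
round 1: derive conn(c,b) via R1 from parent(c,b)
round 1: derive conn(c,c) via R1 from parent(c,c)
round 1: derive conn(c,h) via R1 from parent(c,h)
round 1: derive conn(d,d) via R1 from parent(d,d)
round 1: derive conn(d,i) via R1 from parent(d,i)
round 1: derive conn(g,a) via R1 from parent(g,a)
round 1: derive conn(h,b) via R1 from parent(h,b)
round 1: derive conn(i,d) via R1 from parent(i,d)
round 1: derive conn(j,c) via R1 from parent(j,c)
round 2: derive conn(a,d) via R2 from conn(a,i), parent(i,d)
round 2: derive conn(b,a) via R2 from conn(b,g), parent(g,a)
round 2: derive conn(b,i) via R2 from conn(b,d), parent(d,i)
round 2: derive conn(c,d) via R2 from conn(c,b), parent(b,d)
round 2: derive conn(c,g) via R2 from conn(c,b), parent(b,g)
round 2: derive conn(g,i) via R2 from conn(g,a), parent(a,i)
round 2: derive conn(h,d) via R2 from conn(h,b), parent(b,d)
round 2: derive conn(h,g) via R2 from conn(h,b), parent(b,g)
round 2: derive conn(i,i) via R2 from conn(i,d), parent(d,i)
round 2: derive conn(j,b) via R2 from conn(j,c), parent(c,b)
round 2: derive conn(j,h) via R2 from conn(j,c), parent(c,h)
round 3: derive conn(c,a) via R2 from conn(c,g), parent(g,a)
round 3: derive conn(c,i) via R2 from conn(c,d), parent(d,i)
round 3: derive conn(g,d) via R2 from conn(g,i), parent(i,d)
round 3: derive conn(h,a) via R2 from conn(h,g), parent(g,a)
round 3: derive conn(h,i) via R2 from conn(h,d), parent(d,i)
round 3: derive conn(j,d) via R2 from conn(j,b), parent(b,d)
round 3: derive conn(j,g) via R2 from conn(j,b), parent(b,g)
round 4: derive conn(j,a) via R2 from conn(j,g), parent(g,a)
round 4: derive conn(j,i) via R2 from conn(j,d), parent(d,i)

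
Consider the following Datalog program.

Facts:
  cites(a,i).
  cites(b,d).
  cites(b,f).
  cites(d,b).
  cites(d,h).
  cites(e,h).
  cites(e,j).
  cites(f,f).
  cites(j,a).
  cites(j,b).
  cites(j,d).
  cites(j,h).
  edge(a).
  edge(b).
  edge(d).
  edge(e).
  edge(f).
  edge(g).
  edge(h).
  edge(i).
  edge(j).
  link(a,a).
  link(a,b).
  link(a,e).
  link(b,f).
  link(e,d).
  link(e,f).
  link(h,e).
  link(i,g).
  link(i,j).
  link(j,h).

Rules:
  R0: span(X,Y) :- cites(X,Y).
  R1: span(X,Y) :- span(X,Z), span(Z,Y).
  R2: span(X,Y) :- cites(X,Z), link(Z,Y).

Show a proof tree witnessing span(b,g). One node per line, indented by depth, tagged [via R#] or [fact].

round 1: derive span(a,i) via R0 from cites(a,i)
round 1: derive span(b,d) via R0 from cites(b,d)
round 1: derive span(b,f) via R0 from cites(b,f)
round 1: derive span(d,b) via R0 from cites(d,b)
round 1: derive span(d,h) via R0 from cites(d,h)
round 1: derive span(e,h) via R0 from cites(e,h)
round 1: derive span(e,j) via R0 from cites(e,j)
round 1: derive span(f,f) via R0 from cites(f,f)
round 1: derive span(j,a) via R0 from cites(j,a)
round 1: derive span(j,b) via R0 from cites(j,b)
round 1: derive span(j,d) via R0 from cites(j,d)
round 1: derive span(j,h) via R0 from cites(j,h)
round 1: derive span(a,g) via R2 from cites(a,i), link(i,g)
round 1: derive span(a,j) via R2 from cites(a,i), link(i,j)
round 1: derive span(d,e) via R2 from cites(d,h), link(h,e)
round 1: derive span(d,f) via R2 from cites(d,b), link(b,f)
round 1: derive span(e,e) via R2 from cites(e,h), link(h,e)
round 1: derive span(j,e) via R2 from cites(j,a), link(a,e)
round 1: derive span(j,f) via R2 from cites(j,b), link(b,f)
round 2: derive span(a,a) via R1 from span(a,j), span(j,a)
round 2: derive span(a,b) via R1 from span(a,j), span(j,b)
round 2: derive span(a,d) via R1 from span(a,j), span(j,d)
round 2: derive span(a,e) via R1 from span(a,j), span(j,e)
round 2: derive span(a,f) via R1 from span(a,j), span(j,f)
round 2: derive span(a,h) via R1 from span(a,j), span(j,h)
round 2: derive span(b,b) via R1 from span(b,d), span(d,b)
round 2: derive span(b,e) via R1 from span(b,d), span(d,e)
round 2: derive span(b,h) via R1 from span(b,d), span(d,h)
round 2: derive span(d,d) via R1 from span(d,b), span(b,d)
round 2: derive span(d,j) via R1 from span(d,e), span(e,j)
round 2: derive span(e,a) via R1 from span(e,j), span(j,a)
round 2: derive span(e,b) via R1 from span(e,j), span(j,b)
round 2: derive span(e,d) via R1 from span(e,j), span(j,d)
round 2: derive span(e,f) via R1 from span(e,j), span(j,f)
round 2: derive span(j,g) via R1 from span(j,a), span(a,g)
round 2: derive span(j,i) via R1 from span(j,a), span(a,i)
round 2: derive span(j,j) via R1 from span(j,a), span(a,j)
round 3: derive span(b,a) via R1 from span(b,e), span(e,a)
round 3: derive span(b,j) via R1 from span(b,d), span(d,j)
round 3: derive span(d,a) via R1 from span(d,e), span(e,a)
round 3: derive span(d,g) via R1 from span(d,j), span(j,g)
round 3: derive span(d,i) via R1 from span(d,j), span(j,i)
round 3: derive span(e,g) via R1 from span(e,a), span(a,g)
round 3: derive span(e,i) via R1 from span(e,a), span(a,i)
round 4: derive span(b,g) via R1 from span(b,a), span(a,g)
round 4: derive span(b,i) via R1 from span(b,a), span(a,i)

span(b,g)  [via R1]
  span(b,a)  [via R1]
    span(b,e)  [via R1]
      span(b,d)  [via R0]
        cites(b,d)  [fact]
      span(d,e)  [via R2]
        cites(d,h)  [fact]
        link(h,e)  [fact]
    span(e,a)  [via R1]
      span(e,j)  [via R0]
        cites(e,j)  [fact]
      span(j,a)  [via R0]
        cites(j,a)  [fact]
  span(a,g)  [via R2]
    cites(a,i)  [fact]
    link(i,g)  [fact]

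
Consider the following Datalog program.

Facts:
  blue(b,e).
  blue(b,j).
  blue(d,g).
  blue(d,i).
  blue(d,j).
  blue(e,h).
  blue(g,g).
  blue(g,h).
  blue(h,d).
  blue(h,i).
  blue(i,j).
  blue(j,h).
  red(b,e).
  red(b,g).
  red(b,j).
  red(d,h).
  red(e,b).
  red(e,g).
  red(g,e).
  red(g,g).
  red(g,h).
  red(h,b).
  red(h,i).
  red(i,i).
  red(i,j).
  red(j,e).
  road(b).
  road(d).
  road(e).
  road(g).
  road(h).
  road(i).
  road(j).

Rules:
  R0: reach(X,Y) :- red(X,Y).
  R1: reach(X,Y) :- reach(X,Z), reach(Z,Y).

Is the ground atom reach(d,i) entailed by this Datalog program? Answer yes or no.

yes

round 1: derive reach(b,e) via R0 from red(b,e)
round 1: derive reach(b,g) via R0 from red(b,g)
round 1: derive reach(b,j) via R0 from red(b,j)
round 1: derive reach(d,h) via R0 from red(d,h)
round 1: derive reach(e,b) via R0 from red(e,b)
round 1: derive reach(e,g) via R0 from red(e,g)
round 1: derive reach(g,e) via R0 from red(g,e)
round 1: derive reach(g,g) via R0 from red(g,g)
round 1: derive reach(g,h) via R0 from red(g,h)
round 1: derive reach(h,b) via R0 from red(h,b)
round 1: derive reach(h,i) via R0 from red(h,i)
round 1: derive reach(i,i) via R0 from red(i,i)
round 1: derive reach(i,j) via R0 from red(i,j)
round 1: derive reach(j,e) via R0 from red(j,e)
round 2: derive reach(b,b) via R1 from reach(b,e), reach(e,b)
round 2: derive reach(b,h) via R1 from reach(b,g), reach(g,h)
round 2: derive reach(d,b) via R1 from reach(d,h), reach(h,b)
round 2: derive reach(d,i) via R1 from reach(d,h), reach(h,i)
round 2: derive reach(e,e) via R1 from reach(e,b), reach(b,e)
round 2: derive reach(e,h) via R1 from reach(e,g), reach(g,h)
round 2: derive reach(e,j) via R1 from reach(e,b), reach(b,j)
round 2: derive reach(g,b) via R1 from reach(g,e), reach(e,b)
round 2: derive reach(g,i) via R1 from reach(g,h), reach(h,i)
round 2: derive reach(h,e) via R1 from reach(h,b), reach(b,e)
round 2: derive reach(h,g) via R1 from reach(h,b), reach(b,g)
round 2: derive reach(h,j) via R1 from reach(h,b), reach(b,j)
round 2: derive reach(i,e) via R1 from reach(i,j), reach(j,e)
round 2: derive reach(j,b) via R1 from reach(j,e), reach(e,b)
round 2: derive reach(j,g) via R1 from reach(j,e), reach(e,g)
round 3: derive reach(b,i) via R1 from reach(b,g), reach(g,i)
round 3: derive reach(d,e) via R1 from reach(d,b), reach(b,e)
round 3: derive reach(d,g) via R1 from reach(d,b), reach(b,g)
round 3: derive reach(d,j) via R1 from reach(d,b), reach(b,j)
round 3: derive reach(e,i) via R1 from reach(e,g), reach(g,i)
round 3: derive reach(g,j) via R1 from reach(g,b), reach(b,j)
round 3: derive reach(h,h) via R1 from reach(h,b), reach(b,h)
round 3: derive reach(i,b) via R1 from reach(i,e), reach(e,b)
round 3: derive reach(i,g) via R1 from reach(i,e), reach(e,g)
round 3: derive reach(i,h) via R1 from reach(i,e), reach(e,h)
round 3: derive reach(j,h) via R1 from reach(j,b), reach(b,h)
round 3: derive reach(j,i) via R1 from reach(j,g), reach(g,i)
round 3: derive reach(j,j) via R1 from reach(j,b), reach(b,j)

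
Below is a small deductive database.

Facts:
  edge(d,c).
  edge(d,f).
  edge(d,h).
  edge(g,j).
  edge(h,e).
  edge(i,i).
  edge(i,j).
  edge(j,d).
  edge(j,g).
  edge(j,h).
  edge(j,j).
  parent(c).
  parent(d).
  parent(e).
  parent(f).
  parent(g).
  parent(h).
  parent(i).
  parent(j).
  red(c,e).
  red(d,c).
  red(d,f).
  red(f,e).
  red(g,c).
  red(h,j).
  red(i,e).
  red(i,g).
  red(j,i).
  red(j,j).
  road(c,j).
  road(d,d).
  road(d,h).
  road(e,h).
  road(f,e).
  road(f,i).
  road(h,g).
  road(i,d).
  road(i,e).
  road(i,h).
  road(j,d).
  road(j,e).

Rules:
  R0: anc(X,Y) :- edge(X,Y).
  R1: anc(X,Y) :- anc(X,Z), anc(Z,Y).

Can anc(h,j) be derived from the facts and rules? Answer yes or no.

no

round 1: derive anc(d,c) via R0 from edge(d,c)
round 1: derive anc(d,f) via R0 from edge(d,f)
round 1: derive anc(d,h) via R0 from edge(d,h)
round 1: derive anc(g,j) via R0 from edge(g,j)
round 1: derive anc(h,e) via R0 from edge(h,e)
round 1: derive anc(i,i) via R0 from edge(i,i)
round 1: derive anc(i,j) via R0 from edge(i,j)
round 1: derive anc(j,d) via R0 from edge(j,d)
round 1: derive anc(j,g) via R0 from edge(j,g)
round 1: derive anc(j,h) via R0 from edge(j,h)
round 1: derive anc(j,j) via R0 from edge(j,j)
round 2: derive anc(d,e) via R1 from anc(d,h), anc(h,e)
round 2: derive anc(g,d) via R1 from anc(g,j), anc(j,d)
round 2: derive anc(g,g) via R1 from anc(g,j), anc(j,g)
round 2: derive anc(g,h) via R1 from anc(g,j), anc(j,h)
round 2: derive anc(i,d) via R1 from anc(i,j), anc(j,d)
round 2: derive anc(i,g) via R1 from anc(i,j), anc(j,g)
round 2: derive anc(i,h) via R1 from anc(i,j), anc(j,h)
round 2: derive anc(j,c) via R1 from anc(j,d), anc(d,c)
round 2: derive anc(j,e) via R1 from anc(j,h), anc(h,e)
round 2: derive anc(j,f) via R1 from anc(j,d), anc(d,f)
round 3: derive anc(g,c) via R1 from anc(g,d), anc(d,c)
round 3: derive anc(g,e) via R1 from anc(g,d), anc(d,e)
round 3: derive anc(g,f) via R1 from anc(g,d), anc(d,f)
round 3: derive anc(i,c) via R1 from anc(i,d), anc(d,c)
round 3: derive anc(i,e) via R1 from anc(i,d), anc(d,e)
round 3: derive anc(i,f) via R1 from anc(i,d), anc(d,f)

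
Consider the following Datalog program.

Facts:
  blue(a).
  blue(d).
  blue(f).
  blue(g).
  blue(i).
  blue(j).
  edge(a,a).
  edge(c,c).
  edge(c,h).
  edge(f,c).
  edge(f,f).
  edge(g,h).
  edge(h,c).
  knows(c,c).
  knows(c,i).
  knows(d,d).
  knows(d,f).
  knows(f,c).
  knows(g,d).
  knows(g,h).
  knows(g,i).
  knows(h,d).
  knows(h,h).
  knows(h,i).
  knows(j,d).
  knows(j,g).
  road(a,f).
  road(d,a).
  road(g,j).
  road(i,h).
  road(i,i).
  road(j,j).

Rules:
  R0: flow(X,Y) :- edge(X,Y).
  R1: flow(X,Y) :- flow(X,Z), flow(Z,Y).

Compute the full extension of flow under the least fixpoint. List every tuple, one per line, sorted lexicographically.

flow(a,a)
flow(c,c)
flow(c,h)
flow(f,c)
flow(f,f)
flow(f,h)
flow(g,c)
flow(g,h)
flow(h,c)
flow(h,h)

round 1: derive flow(a,a) via R0 from edge(a,a)
round 1: derive flow(c,c) via R0 from edge(c,c)
round 1: derive flow(c,h) via R0 from edge(c,h)
round 1: derive flow(f,c) via R0 from edge(f,c)
round 1: derive flow(f,f) via R0 from edge(f,f)
round 1: derive flow(g,h) via R0 from edge(g,h)
round 1: derive flow(h,c) via R0 from edge(h,c)
round 2: derive flow(f,h) via R1 from flow(f,c), flow(c,h)
round 2: derive flow(g,c) via R1 from flow(g,h), flow(h,c)
round 2: derive flow(h,h) via R1 from flow(h,c), flow(c,h)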